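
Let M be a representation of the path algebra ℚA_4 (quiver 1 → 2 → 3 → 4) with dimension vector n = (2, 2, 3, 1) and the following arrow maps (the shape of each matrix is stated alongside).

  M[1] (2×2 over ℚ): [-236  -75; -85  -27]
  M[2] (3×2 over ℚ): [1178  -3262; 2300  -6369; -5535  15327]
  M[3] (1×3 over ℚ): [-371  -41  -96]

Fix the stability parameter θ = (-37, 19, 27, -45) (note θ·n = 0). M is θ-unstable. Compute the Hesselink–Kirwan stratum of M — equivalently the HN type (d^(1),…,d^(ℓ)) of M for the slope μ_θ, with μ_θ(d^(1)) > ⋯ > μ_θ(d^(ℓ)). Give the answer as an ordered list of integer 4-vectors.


Interval decomposition of M: I[1,3], I[1,4], I[3,3].
HN type (ℓ=4): μ^(1)=27; μ^(2)=19; μ^(3)=1/3; μ^(4)=-37

((0, 0, 2, 0); (0, 1, 0, 0); (0, 1, 1, 1); (2, 0, 0, 0))


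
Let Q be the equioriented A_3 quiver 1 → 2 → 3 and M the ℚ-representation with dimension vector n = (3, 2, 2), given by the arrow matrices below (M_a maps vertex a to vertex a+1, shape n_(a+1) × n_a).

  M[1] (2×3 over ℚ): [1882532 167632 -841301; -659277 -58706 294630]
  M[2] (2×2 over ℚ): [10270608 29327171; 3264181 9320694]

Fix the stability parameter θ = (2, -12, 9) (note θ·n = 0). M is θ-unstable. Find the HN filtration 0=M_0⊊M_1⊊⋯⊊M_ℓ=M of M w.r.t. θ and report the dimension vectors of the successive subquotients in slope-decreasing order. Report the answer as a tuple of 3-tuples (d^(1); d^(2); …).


Interval decomposition of M: I[1,1], I[1,3]^2.
HN type (ℓ=3): μ^(1)=9; μ^(2)=2; μ^(3)=-5

((0, 0, 2); (1, 0, 0); (2, 2, 0))


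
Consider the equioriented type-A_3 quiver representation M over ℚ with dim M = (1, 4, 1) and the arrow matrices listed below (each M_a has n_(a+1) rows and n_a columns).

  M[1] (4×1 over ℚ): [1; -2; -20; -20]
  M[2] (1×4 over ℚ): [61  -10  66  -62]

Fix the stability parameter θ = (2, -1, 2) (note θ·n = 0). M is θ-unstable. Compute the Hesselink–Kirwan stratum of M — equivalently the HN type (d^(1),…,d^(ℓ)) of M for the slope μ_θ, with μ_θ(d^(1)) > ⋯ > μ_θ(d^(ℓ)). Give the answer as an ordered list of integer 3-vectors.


Via rank(M_{q-1}∘⋯∘M_p): M ≅ I[1,3], I[2,2]^3.
μ_θ-semistable layers: μ^(1)=2; μ^(2)=1/2; μ^(3)=-1

((0, 0, 1); (1, 1, 0); (0, 3, 0))


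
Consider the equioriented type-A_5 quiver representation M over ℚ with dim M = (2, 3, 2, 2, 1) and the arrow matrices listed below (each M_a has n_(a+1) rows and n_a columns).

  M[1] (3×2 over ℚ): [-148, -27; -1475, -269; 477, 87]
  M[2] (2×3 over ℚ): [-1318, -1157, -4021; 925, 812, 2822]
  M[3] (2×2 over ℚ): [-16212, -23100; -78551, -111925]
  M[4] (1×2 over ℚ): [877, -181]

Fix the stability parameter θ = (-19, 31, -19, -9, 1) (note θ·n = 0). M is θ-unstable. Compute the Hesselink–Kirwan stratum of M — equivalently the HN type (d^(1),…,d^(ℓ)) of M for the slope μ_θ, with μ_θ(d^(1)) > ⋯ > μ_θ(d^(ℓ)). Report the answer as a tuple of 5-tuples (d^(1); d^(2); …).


Barcode: M ≅ I[1,3], I[1,5], I[2,2], I[4,4]. HN layers by μ_θ (5 steps, strictly decreasing):
  μ^(1)=31; μ^(2)=6; μ^(3)=1; μ^(4)=-9; μ^(5)=-19

((0, 1, 0, 0, 0); (0, 1, 1, 0, 0); (0, 1, 1, 1, 1); (0, 0, 0, 1, 0); (2, 0, 0, 0, 0))


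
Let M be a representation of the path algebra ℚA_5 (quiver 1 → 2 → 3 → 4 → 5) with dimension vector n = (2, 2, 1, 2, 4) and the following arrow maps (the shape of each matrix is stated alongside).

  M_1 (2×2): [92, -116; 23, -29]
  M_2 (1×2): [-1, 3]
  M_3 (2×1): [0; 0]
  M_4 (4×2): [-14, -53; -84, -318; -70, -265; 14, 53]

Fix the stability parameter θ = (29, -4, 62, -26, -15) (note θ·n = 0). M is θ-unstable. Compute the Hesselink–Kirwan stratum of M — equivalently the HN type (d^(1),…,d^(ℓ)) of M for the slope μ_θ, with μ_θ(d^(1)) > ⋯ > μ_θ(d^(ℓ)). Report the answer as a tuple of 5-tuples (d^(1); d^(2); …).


Interval decomposition of M: I[1,1], I[1,3], I[2,2], I[4,4], I[4,5], I[5,5]^3.
HN type (ℓ=6): μ^(1)=62; μ^(2)=29; μ^(3)=25/2; μ^(4)=-4; μ^(5)=-15; μ^(6)=-26

((0, 0, 1, 0, 0); (1, 0, 0, 0, 0); (1, 1, 0, 0, 0); (0, 1, 0, 0, 0); (0, 0, 0, 0, 4); (0, 0, 0, 2, 0))


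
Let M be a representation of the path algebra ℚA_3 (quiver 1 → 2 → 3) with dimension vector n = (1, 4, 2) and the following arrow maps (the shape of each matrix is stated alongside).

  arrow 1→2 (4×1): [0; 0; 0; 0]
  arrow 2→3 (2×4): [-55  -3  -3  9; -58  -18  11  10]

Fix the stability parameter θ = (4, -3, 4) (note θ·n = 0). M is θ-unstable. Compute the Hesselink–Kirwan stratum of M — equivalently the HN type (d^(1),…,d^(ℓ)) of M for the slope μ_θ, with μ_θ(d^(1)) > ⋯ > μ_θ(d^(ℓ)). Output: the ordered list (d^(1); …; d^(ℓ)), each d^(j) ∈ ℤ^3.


Via rank(M_{q-1}∘⋯∘M_p): M ≅ I[1,1], I[2,2]^2, I[2,3]^2.
μ_θ-semistable layers: μ^(1)=4; μ^(2)=-3

((1, 0, 2); (0, 4, 0))


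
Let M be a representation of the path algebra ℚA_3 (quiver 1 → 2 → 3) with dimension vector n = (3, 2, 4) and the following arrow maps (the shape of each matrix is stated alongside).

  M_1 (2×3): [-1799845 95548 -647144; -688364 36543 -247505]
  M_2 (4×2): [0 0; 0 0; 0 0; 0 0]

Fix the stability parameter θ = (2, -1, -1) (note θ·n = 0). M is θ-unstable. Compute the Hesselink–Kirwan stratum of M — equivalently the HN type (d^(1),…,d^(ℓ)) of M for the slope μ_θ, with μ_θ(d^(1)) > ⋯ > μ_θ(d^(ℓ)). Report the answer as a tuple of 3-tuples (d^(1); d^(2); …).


Barcode: M ≅ I[1,1], I[1,2]^2, I[3,3]^4. HN layers by μ_θ (3 steps, strictly decreasing):
  μ^(1)=2; μ^(2)=1/2; μ^(3)=-1

((1, 0, 0); (2, 2, 0); (0, 0, 4))


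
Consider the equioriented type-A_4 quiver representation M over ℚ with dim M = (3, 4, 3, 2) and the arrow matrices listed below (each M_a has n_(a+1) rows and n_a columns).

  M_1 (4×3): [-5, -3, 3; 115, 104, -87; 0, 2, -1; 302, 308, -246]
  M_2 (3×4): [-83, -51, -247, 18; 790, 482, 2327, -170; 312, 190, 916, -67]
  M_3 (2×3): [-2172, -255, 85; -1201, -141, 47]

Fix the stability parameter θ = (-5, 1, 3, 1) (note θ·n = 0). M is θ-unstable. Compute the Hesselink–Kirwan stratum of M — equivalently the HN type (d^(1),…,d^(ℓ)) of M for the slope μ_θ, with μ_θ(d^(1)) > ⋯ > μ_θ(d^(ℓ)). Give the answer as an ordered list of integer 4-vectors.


Interval decomposition of M: I[1,2], I[1,4]^2, I[2,3].
HN type (ℓ=4): μ^(1)=3; μ^(2)=2; μ^(3)=1; μ^(4)=-5

((0, 0, 1, 0); (0, 0, 2, 2); (0, 4, 0, 0); (3, 0, 0, 0))


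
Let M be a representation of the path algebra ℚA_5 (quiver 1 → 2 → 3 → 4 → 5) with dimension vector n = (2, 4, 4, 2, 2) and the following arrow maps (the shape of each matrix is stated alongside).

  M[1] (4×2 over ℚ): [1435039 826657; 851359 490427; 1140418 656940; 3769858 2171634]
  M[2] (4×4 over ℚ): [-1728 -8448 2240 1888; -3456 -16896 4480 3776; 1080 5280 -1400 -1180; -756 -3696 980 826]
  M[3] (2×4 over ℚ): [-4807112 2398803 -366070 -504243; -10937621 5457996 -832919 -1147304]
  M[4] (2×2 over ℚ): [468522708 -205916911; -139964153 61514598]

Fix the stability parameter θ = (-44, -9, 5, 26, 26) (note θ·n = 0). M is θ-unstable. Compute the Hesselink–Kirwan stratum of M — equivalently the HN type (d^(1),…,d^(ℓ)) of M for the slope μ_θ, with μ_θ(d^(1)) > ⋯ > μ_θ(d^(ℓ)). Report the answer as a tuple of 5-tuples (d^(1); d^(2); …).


Via rank(M_{q-1}∘⋯∘M_p): M ≅ I[1,2]^2, I[2,2], I[2,5], I[3,3]^2, I[3,5].
μ_θ-semistable layers: μ^(1)=26; μ^(2)=5; μ^(3)=-9; μ^(4)=-44

((0, 0, 0, 2, 2); (0, 0, 4, 0, 0); (0, 4, 0, 0, 0); (2, 0, 0, 0, 0))


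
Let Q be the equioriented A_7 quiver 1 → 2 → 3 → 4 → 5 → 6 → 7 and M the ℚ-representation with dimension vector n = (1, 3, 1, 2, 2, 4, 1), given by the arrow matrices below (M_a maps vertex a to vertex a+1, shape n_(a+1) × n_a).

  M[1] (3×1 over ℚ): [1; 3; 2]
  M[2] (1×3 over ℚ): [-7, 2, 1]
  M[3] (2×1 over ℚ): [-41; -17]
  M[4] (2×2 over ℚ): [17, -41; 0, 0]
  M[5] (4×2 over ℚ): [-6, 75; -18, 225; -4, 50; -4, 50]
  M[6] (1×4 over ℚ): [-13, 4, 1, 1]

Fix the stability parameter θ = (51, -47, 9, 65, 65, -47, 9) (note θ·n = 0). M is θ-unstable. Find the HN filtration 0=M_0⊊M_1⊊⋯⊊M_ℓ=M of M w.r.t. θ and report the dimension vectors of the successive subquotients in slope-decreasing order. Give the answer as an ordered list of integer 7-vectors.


Via rank(M_{q-1}∘⋯∘M_p): M ≅ I[1,4], I[2,2]^2, I[4,7], I[5,5], I[6,6]^3.
μ_θ-semistable layers: μ^(1)=65; μ^(2)=23; μ^(3)=9; μ^(4)=2; μ^(5)=-47

((0, 0, 0, 1, 1, 0, 0); (0, 0, 0, 1, 1, 1, 1); (0, 0, 1, 0, 0, 0, 0); (1, 1, 0, 0, 0, 0, 0); (0, 2, 0, 0, 0, 3, 0))


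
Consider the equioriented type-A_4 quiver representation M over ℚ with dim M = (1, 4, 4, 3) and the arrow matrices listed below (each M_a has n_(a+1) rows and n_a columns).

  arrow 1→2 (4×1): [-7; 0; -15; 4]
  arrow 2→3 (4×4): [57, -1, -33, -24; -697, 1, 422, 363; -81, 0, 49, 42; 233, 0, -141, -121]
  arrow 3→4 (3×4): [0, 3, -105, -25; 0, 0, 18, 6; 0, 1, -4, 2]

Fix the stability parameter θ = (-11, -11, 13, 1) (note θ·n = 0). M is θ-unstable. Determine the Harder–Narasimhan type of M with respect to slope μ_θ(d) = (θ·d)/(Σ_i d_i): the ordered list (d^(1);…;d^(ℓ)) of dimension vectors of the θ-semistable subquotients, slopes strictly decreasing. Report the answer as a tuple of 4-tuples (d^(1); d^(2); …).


Barcode: M ≅ I[1,4], I[2,3]^2, I[2,4], I[4,4]. HN layers by μ_θ (4 steps, strictly decreasing):
  μ^(1)=13; μ^(2)=7; μ^(3)=1; μ^(4)=-11

((0, 0, 2, 0); (0, 0, 2, 2); (0, 0, 0, 1); (1, 4, 0, 0))


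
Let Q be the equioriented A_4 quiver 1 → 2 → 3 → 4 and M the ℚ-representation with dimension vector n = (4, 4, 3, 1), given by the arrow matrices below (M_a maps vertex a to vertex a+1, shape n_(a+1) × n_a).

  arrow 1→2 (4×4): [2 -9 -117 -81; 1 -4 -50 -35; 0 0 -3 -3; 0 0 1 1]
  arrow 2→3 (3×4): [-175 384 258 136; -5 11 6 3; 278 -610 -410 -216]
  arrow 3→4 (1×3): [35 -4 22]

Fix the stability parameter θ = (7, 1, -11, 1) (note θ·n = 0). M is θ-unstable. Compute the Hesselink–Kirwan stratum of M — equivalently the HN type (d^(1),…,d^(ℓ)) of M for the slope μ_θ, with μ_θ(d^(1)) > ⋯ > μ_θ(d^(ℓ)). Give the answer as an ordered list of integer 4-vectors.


Barcode: M ≅ I[1,1], I[1,3]^2, I[1,4], I[2,2]. HN layers by μ_θ (3 steps, strictly decreasing):
  μ^(1)=7; μ^(2)=1; μ^(3)=-1

((1, 0, 0, 0); (0, 1, 0, 1); (3, 3, 3, 0))


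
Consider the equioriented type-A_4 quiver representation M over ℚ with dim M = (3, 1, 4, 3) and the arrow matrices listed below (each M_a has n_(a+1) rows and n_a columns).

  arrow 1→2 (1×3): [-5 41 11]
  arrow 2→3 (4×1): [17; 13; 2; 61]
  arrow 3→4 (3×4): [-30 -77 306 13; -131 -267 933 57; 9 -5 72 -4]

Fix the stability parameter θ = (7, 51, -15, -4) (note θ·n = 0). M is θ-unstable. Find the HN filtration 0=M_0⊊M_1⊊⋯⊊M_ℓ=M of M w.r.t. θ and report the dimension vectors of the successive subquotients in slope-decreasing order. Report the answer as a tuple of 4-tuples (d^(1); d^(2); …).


Interval decomposition of M: I[1,1]^2, I[1,4], I[3,3], I[3,4]^2.
HN type (ℓ=4): μ^(1)=32/3; μ^(2)=7; μ^(3)=-4; μ^(4)=-15

((0, 1, 1, 1); (3, 0, 0, 0); (0, 0, 0, 2); (0, 0, 3, 0))


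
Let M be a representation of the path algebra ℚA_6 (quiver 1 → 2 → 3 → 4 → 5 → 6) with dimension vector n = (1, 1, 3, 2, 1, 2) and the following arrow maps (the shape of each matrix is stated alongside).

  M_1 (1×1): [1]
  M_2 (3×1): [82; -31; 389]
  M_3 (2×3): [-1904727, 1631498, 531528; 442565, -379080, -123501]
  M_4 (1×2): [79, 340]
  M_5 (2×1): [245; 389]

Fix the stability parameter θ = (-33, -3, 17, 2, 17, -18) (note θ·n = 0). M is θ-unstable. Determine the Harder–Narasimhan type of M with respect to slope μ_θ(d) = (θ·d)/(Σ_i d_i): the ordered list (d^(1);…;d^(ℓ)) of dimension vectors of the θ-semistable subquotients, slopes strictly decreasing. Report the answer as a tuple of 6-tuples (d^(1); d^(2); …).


Via rank(M_{q-1}∘⋯∘M_p): M ≅ I[1,4], I[3,3], I[3,6], I[6,6].
μ_θ-semistable layers: μ^(1)=17; μ^(2)=19/2; μ^(3)=9/2; μ^(4)=-3; μ^(5)=-18; μ^(6)=-33

((0, 0, 1, 0, 0, 0); (0, 0, 1, 1, 0, 0); (0, 0, 1, 1, 1, 1); (0, 1, 0, 0, 0, 0); (0, 0, 0, 0, 0, 1); (1, 0, 0, 0, 0, 0))


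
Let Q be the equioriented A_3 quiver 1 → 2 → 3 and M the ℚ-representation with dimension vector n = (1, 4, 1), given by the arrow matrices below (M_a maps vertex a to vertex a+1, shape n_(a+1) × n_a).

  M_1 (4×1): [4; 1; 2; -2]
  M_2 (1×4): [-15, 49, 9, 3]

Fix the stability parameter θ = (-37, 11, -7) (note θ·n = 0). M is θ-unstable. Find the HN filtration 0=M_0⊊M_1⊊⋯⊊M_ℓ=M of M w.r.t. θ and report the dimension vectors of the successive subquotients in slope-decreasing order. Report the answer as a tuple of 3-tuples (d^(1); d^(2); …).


Interval decomposition of M: I[1,3], I[2,2]^3.
HN type (ℓ=3): μ^(1)=11; μ^(2)=2; μ^(3)=-37

((0, 3, 0); (0, 1, 1); (1, 0, 0))


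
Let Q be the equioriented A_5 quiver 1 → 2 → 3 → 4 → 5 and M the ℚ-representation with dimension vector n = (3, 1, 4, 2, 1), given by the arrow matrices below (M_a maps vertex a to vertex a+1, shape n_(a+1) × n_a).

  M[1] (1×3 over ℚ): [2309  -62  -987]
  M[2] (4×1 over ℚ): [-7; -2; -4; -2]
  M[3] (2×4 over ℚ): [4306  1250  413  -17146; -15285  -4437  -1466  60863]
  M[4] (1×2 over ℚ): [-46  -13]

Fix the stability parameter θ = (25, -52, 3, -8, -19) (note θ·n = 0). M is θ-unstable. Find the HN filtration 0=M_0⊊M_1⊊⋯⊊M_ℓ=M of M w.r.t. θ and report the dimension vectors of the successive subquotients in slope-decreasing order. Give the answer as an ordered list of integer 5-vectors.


Via rank(M_{q-1}∘⋯∘M_p): M ≅ I[1,1]^2, I[1,5], I[3,3]^2, I[3,4].
μ_θ-semistable layers: μ^(1)=25; μ^(2)=3; μ^(3)=-5/2; μ^(4)=-8; μ^(5)=-27/2

((2, 0, 0, 0, 0); (0, 0, 2, 0, 0); (0, 0, 1, 1, 0); (0, 0, 1, 1, 1); (1, 1, 0, 0, 0))


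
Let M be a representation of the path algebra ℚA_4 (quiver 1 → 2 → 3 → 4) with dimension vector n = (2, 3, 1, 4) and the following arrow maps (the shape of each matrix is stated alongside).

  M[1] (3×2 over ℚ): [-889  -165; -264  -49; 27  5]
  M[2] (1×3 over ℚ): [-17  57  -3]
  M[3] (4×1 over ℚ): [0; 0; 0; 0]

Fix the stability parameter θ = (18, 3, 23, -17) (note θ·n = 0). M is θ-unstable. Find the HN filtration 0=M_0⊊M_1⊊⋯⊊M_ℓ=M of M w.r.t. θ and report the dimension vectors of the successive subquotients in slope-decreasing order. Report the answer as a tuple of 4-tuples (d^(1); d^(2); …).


Interval decomposition of M: I[1,2], I[1,3], I[2,2], I[4,4]^4.
HN type (ℓ=4): μ^(1)=23; μ^(2)=21/2; μ^(3)=3; μ^(4)=-17

((0, 0, 1, 0); (2, 2, 0, 0); (0, 1, 0, 0); (0, 0, 0, 4))


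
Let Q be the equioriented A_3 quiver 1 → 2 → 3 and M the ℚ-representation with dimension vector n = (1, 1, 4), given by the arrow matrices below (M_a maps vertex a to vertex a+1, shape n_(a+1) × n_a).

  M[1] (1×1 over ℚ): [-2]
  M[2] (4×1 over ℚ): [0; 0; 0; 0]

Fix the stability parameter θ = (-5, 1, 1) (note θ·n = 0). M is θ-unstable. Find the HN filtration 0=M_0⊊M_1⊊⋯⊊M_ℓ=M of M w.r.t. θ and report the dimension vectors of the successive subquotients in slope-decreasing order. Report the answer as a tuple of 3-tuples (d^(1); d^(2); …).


Barcode: M ≅ I[1,2], I[3,3]^4. HN layers by μ_θ (2 steps, strictly decreasing):
  μ^(1)=1; μ^(2)=-5

((0, 1, 4); (1, 0, 0))


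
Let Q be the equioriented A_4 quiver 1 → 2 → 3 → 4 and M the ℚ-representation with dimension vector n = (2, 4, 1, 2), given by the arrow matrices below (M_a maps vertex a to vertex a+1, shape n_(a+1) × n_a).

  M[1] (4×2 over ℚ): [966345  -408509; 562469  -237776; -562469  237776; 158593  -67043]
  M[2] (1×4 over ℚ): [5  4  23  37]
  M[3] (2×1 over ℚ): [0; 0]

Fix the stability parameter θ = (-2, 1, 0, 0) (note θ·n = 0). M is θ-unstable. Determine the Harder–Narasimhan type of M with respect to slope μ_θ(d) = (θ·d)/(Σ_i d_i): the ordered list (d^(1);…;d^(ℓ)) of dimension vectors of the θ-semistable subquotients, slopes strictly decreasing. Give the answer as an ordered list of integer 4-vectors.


Via rank(M_{q-1}∘⋯∘M_p): M ≅ I[1,2], I[1,3], I[2,2]^2, I[4,4]^2.
μ_θ-semistable layers: μ^(1)=1; μ^(2)=1/2; μ^(3)=0; μ^(4)=-2

((0, 3, 0, 0); (0, 1, 1, 0); (0, 0, 0, 2); (2, 0, 0, 0))


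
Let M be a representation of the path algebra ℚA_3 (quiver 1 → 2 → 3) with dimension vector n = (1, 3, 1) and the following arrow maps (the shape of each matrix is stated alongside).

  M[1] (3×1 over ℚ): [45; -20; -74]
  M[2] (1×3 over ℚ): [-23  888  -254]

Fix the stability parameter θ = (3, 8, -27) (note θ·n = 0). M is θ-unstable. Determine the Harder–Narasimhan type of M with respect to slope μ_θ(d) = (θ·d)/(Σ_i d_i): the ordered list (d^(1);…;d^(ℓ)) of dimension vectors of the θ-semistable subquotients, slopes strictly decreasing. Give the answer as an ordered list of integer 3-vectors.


Barcode: M ≅ I[1,3], I[2,2]^2. HN layers by μ_θ (2 steps, strictly decreasing):
  μ^(1)=8; μ^(2)=-16/3

((0, 2, 0); (1, 1, 1))


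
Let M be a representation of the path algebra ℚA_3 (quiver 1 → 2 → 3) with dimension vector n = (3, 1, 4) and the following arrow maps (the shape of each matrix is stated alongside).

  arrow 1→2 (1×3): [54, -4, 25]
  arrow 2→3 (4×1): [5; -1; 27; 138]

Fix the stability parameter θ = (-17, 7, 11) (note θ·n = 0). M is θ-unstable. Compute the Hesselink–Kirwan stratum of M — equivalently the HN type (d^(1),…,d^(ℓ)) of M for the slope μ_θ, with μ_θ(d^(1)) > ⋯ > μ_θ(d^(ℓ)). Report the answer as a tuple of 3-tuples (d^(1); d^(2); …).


Via rank(M_{q-1}∘⋯∘M_p): M ≅ I[1,1]^2, I[1,3], I[3,3]^3.
μ_θ-semistable layers: μ^(1)=11; μ^(2)=7; μ^(3)=-17

((0, 0, 4); (0, 1, 0); (3, 0, 0))


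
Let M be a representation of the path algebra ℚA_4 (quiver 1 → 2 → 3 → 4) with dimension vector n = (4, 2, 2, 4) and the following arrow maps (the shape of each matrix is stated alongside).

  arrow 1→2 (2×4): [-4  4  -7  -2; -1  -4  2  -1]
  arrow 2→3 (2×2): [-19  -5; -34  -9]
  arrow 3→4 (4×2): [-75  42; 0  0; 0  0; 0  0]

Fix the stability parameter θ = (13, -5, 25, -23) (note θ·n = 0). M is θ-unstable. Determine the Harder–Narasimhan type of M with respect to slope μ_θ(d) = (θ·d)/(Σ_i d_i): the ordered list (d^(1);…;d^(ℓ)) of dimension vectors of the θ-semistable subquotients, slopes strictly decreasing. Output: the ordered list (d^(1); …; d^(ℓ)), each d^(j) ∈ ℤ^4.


Barcode: M ≅ I[1,1]^2, I[1,3], I[1,4], I[4,4]^3. HN layers by μ_θ (5 steps, strictly decreasing):
  μ^(1)=25; μ^(2)=13; μ^(3)=4; μ^(4)=5/2; μ^(5)=-23

((0, 0, 1, 0); (2, 0, 0, 0); (1, 1, 0, 0); (1, 1, 1, 1); (0, 0, 0, 3))


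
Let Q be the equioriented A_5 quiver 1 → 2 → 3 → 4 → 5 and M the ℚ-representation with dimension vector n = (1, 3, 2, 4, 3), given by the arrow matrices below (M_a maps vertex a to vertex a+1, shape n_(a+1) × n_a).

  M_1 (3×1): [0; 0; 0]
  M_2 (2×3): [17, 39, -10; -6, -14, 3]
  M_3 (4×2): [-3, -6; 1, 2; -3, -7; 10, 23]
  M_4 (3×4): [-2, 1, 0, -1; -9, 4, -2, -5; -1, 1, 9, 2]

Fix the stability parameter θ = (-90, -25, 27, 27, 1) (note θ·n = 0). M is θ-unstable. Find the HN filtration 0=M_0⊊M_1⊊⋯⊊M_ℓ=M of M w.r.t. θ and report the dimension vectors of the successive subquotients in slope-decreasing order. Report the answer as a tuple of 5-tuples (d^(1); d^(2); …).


Interval decomposition of M: I[1,1], I[2,2], I[2,4], I[2,5], I[4,5]^2.
HN type (ℓ=5): μ^(1)=27; μ^(2)=55/3; μ^(3)=14; μ^(4)=-25; μ^(5)=-90

((0, 0, 1, 1, 0); (0, 0, 1, 1, 1); (0, 0, 0, 2, 2); (0, 3, 0, 0, 0); (1, 0, 0, 0, 0))


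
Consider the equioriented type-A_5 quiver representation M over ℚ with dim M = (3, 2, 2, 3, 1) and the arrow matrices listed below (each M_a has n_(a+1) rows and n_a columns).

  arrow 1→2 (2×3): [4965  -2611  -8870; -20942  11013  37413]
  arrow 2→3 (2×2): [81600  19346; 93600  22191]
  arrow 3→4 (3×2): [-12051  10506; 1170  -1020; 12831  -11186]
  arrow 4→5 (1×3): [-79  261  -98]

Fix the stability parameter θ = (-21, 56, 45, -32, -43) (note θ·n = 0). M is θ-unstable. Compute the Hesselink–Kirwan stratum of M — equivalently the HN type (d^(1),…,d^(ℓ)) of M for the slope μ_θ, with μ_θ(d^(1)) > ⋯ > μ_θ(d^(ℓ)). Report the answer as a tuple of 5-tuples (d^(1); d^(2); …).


Interval decomposition of M: I[1,1], I[1,2], I[1,3], I[3,5], I[4,4]^2.
HN type (ℓ=5): μ^(1)=56; μ^(2)=101/2; μ^(3)=-10; μ^(4)=-21; μ^(5)=-32

((0, 1, 0, 0, 0); (0, 1, 1, 0, 0); (0, 0, 1, 1, 1); (3, 0, 0, 0, 0); (0, 0, 0, 2, 0))


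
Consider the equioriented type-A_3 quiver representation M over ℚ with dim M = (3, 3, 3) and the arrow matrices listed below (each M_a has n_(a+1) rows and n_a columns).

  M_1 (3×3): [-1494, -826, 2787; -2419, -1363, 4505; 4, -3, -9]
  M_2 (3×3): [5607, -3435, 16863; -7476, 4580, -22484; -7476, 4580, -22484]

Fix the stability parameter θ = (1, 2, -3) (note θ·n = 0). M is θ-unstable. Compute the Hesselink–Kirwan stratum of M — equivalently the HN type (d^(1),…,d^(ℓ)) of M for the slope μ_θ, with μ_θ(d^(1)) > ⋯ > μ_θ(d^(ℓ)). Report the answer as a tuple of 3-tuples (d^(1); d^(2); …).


Barcode: M ≅ I[1,2]^2, I[1,3], I[3,3]^2. HN layers by μ_θ (4 steps, strictly decreasing):
  μ^(1)=2; μ^(2)=1; μ^(3)=0; μ^(4)=-3

((0, 2, 0); (2, 0, 0); (1, 1, 1); (0, 0, 2))


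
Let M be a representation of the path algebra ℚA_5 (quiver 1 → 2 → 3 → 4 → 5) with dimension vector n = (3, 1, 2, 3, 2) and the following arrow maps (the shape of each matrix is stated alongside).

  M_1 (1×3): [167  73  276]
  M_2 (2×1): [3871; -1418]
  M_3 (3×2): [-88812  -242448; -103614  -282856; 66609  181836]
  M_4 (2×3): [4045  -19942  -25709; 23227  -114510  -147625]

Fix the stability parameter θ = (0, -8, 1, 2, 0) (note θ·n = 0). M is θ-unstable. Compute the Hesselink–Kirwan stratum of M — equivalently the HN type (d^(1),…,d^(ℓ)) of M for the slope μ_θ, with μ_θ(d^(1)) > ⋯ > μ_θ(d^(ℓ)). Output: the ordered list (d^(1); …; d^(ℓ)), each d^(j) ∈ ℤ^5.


Barcode: M ≅ I[1,1]^2, I[1,5], I[3,3], I[4,4], I[4,5]. HN layers by μ_θ (4 steps, strictly decreasing):
  μ^(1)=2; μ^(2)=1; μ^(3)=0; μ^(4)=-4

((0, 0, 0, 1, 0); (0, 0, 2, 2, 2); (2, 0, 0, 0, 0); (1, 1, 0, 0, 0))


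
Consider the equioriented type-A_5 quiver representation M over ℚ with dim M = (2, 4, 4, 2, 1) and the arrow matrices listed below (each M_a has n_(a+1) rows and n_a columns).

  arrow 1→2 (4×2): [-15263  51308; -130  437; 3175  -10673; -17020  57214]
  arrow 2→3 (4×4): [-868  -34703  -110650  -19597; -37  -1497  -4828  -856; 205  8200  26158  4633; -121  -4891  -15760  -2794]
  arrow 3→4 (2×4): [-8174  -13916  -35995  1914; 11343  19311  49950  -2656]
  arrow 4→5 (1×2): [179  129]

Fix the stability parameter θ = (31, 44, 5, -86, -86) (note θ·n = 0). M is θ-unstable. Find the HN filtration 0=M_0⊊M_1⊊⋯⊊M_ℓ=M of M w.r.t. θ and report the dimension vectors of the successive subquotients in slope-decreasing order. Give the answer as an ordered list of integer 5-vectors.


Interval decomposition of M: I[1,3], I[1,4], I[2,2]^2, I[3,3], I[3,5].
HN type (ℓ=5): μ^(1)=44; μ^(2)=80/3; μ^(3)=5; μ^(4)=-3/2; μ^(5)=-167/3

((0, 2, 0, 0, 0); (1, 1, 1, 0, 0); (0, 0, 1, 0, 0); (1, 1, 1, 1, 0); (0, 0, 1, 1, 1))


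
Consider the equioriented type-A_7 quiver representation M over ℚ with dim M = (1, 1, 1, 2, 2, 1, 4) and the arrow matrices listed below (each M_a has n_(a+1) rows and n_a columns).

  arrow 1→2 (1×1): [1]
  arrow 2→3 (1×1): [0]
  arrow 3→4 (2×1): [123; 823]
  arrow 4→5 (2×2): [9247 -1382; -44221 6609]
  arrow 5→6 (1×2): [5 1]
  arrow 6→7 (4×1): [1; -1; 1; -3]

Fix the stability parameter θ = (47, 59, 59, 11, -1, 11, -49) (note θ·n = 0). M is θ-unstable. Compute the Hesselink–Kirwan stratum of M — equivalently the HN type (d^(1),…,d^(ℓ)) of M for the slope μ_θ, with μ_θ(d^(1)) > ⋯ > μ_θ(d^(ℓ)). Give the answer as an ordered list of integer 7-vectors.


Via rank(M_{q-1}∘⋯∘M_p): M ≅ I[1,2], I[3,7], I[4,5], I[7,7]^3.
μ_θ-semistable layers: μ^(1)=59; μ^(2)=47; μ^(3)=31/5; μ^(4)=5; μ^(5)=-49

((0, 1, 0, 0, 0, 0, 0); (1, 0, 0, 0, 0, 0, 0); (0, 0, 1, 1, 1, 1, 1); (0, 0, 0, 1, 1, 0, 0); (0, 0, 0, 0, 0, 0, 3))


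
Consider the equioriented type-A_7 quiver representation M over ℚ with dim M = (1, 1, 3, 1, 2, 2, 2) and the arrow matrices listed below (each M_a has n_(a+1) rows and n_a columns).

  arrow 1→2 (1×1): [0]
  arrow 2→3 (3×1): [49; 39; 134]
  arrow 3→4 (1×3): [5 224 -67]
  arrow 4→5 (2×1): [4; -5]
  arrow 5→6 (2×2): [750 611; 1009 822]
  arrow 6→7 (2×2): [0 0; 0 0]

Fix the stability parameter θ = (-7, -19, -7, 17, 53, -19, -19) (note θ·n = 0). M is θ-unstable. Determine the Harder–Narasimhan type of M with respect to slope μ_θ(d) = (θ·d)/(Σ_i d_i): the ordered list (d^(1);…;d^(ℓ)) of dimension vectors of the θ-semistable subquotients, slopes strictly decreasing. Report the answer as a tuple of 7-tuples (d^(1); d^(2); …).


Interval decomposition of M: I[1,1], I[2,6], I[3,3]^2, I[5,6], I[7,7]^2.
HN type (ℓ=3): μ^(1)=17; μ^(2)=-7; μ^(3)=-19

((0, 0, 0, 1, 2, 2, 0); (1, 0, 3, 0, 0, 0, 0); (0, 1, 0, 0, 0, 0, 2))


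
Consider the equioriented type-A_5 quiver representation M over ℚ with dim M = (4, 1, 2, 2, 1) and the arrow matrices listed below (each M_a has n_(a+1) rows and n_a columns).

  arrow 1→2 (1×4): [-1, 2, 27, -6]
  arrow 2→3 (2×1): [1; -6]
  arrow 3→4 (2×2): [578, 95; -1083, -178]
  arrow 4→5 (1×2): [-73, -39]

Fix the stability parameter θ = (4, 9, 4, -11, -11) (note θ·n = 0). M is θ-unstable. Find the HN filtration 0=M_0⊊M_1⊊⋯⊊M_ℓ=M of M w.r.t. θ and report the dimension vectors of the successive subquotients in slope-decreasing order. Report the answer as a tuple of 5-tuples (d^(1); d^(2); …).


Barcode: M ≅ I[1,1]^3, I[1,5], I[3,4]. HN layers by μ_θ (3 steps, strictly decreasing):
  μ^(1)=4; μ^(2)=-1; μ^(3)=-7/2

((3, 0, 0, 0, 0); (1, 1, 1, 1, 1); (0, 0, 1, 1, 0))


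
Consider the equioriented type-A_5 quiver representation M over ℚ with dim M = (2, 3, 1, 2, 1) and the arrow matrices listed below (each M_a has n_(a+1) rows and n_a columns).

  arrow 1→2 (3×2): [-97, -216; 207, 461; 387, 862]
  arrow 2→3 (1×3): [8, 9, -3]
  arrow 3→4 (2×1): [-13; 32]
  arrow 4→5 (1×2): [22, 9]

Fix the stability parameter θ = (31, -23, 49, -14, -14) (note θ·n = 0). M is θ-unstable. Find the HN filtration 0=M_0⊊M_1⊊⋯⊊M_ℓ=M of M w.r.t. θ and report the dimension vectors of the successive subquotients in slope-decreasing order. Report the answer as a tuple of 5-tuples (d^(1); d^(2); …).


Barcode: M ≅ I[1,2], I[1,5], I[2,2], I[4,4]. HN layers by μ_θ (4 steps, strictly decreasing):
  μ^(1)=7; μ^(2)=4; μ^(3)=-14; μ^(4)=-23

((0, 0, 1, 1, 1); (2, 2, 0, 0, 0); (0, 0, 0, 1, 0); (0, 1, 0, 0, 0))


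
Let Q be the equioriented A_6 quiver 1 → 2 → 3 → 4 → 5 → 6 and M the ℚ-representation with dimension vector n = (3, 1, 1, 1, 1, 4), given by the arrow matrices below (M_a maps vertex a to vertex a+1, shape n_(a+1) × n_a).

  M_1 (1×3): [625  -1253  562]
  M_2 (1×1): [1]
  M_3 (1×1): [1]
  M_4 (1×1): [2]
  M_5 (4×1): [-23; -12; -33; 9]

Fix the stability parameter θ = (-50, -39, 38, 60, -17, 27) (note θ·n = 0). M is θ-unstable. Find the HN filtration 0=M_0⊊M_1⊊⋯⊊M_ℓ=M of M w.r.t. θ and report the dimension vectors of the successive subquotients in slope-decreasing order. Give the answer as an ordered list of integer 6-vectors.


Interval decomposition of M: I[1,1]^2, I[1,6], I[6,6]^3.
HN type (ℓ=3): μ^(1)=27; μ^(2)=-39; μ^(3)=-50

((0, 0, 1, 1, 1, 4); (0, 1, 0, 0, 0, 0); (3, 0, 0, 0, 0, 0))


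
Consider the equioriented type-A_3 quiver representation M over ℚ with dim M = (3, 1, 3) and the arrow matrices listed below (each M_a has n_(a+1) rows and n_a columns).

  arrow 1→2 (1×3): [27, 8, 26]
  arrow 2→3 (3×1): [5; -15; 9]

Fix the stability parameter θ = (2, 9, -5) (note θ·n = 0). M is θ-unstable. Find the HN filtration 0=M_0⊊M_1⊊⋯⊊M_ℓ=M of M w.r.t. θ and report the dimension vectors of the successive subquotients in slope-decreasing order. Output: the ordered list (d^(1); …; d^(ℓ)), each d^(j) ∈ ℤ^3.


Barcode: M ≅ I[1,1]^2, I[1,3], I[3,3]^2. HN layers by μ_θ (2 steps, strictly decreasing):
  μ^(1)=2; μ^(2)=-5

((3, 1, 1); (0, 0, 2))


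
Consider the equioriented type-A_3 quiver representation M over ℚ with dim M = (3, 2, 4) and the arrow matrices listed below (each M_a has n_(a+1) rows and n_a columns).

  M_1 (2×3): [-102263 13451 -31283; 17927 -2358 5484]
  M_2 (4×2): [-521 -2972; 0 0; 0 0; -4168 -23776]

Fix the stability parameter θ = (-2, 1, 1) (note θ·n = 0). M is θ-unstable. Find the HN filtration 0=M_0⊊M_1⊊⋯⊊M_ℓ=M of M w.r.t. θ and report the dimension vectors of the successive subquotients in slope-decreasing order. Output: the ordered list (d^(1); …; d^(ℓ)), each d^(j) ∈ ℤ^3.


Via rank(M_{q-1}∘⋯∘M_p): M ≅ I[1,1], I[1,2], I[1,3], I[3,3]^3.
μ_θ-semistable layers: μ^(1)=1; μ^(2)=-2

((0, 2, 4); (3, 0, 0))


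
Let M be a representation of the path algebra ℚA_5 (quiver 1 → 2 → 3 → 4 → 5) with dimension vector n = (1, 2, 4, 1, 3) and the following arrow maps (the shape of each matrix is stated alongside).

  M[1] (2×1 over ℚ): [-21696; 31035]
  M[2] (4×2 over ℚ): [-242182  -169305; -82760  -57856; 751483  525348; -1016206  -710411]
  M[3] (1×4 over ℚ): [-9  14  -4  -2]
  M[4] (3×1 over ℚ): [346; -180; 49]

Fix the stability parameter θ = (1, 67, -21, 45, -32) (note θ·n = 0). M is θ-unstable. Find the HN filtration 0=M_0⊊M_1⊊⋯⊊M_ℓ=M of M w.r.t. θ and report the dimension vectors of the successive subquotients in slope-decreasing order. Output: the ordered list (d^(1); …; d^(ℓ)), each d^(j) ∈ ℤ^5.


Barcode: M ≅ I[1,5], I[2,3], I[3,3]^2, I[5,5]^2. HN layers by μ_θ (5 steps, strictly decreasing):
  μ^(1)=23; μ^(2)=59/4; μ^(3)=1; μ^(4)=-21; μ^(5)=-32

((0, 1, 1, 0, 0); (0, 1, 1, 1, 1); (1, 0, 0, 0, 0); (0, 0, 2, 0, 0); (0, 0, 0, 0, 2))


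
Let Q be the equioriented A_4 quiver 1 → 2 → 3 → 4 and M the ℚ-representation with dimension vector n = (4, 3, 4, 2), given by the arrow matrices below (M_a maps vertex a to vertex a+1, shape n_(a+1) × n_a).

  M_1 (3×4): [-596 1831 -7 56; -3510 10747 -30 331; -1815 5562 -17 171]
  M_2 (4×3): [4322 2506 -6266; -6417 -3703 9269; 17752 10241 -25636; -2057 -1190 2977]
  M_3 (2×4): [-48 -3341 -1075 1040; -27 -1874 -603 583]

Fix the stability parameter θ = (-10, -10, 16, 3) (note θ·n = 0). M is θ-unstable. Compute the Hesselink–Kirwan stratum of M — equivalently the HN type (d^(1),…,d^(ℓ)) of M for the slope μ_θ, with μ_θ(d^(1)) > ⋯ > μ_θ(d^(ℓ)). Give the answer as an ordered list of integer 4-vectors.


Interval decomposition of M: I[1,1], I[1,2], I[1,4]^2, I[3,3]^2.
HN type (ℓ=3): μ^(1)=16; μ^(2)=19/2; μ^(3)=-10

((0, 0, 2, 0); (0, 0, 2, 2); (4, 3, 0, 0))


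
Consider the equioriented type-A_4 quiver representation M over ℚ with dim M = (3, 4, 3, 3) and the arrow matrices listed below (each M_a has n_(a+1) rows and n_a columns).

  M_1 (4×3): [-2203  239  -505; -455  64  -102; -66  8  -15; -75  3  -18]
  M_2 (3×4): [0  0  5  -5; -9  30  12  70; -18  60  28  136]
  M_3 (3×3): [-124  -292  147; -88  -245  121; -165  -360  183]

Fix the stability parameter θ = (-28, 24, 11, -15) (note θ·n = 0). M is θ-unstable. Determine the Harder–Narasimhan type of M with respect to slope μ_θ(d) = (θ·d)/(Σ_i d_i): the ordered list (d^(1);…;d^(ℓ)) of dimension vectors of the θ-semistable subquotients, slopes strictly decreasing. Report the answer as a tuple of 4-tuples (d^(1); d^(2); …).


Barcode: M ≅ I[1,2]^2, I[1,4], I[2,4], I[3,4]. HN layers by μ_θ (4 steps, strictly decreasing):
  μ^(1)=24; μ^(2)=20/3; μ^(3)=-2; μ^(4)=-28

((0, 2, 0, 0); (0, 2, 2, 2); (0, 0, 1, 1); (3, 0, 0, 0))


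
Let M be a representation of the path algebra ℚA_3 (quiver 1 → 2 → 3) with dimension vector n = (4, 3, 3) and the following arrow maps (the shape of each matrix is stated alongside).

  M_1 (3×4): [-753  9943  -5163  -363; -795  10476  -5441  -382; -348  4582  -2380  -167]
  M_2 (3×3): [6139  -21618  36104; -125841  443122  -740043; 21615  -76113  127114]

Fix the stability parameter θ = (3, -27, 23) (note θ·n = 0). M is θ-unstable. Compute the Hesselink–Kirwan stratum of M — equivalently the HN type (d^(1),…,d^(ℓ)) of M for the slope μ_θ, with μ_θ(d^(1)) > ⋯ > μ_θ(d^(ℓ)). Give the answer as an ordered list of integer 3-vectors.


Via rank(M_{q-1}∘⋯∘M_p): M ≅ I[1,1], I[1,3]^3.
μ_θ-semistable layers: μ^(1)=23; μ^(2)=3; μ^(3)=-12

((0, 0, 3); (1, 0, 0); (3, 3, 0))


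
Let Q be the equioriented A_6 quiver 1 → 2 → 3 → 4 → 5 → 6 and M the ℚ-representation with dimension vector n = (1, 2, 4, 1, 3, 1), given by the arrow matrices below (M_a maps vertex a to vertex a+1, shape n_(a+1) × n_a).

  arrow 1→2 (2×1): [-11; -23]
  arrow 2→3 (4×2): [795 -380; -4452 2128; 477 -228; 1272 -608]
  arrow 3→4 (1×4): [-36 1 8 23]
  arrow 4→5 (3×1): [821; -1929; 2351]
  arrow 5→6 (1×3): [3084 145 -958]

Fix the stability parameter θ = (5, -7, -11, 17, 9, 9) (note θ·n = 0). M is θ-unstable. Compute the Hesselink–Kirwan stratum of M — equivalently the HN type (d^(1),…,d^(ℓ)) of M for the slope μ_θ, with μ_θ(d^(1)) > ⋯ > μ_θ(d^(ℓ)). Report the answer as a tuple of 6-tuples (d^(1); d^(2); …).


Barcode: M ≅ I[1,3], I[2,2], I[3,3]^2, I[3,6], I[5,5]^2. HN layers by μ_θ (5 steps, strictly decreasing):
  μ^(1)=35/3; μ^(2)=9; μ^(3)=-13/3; μ^(4)=-7; μ^(5)=-11

((0, 0, 0, 1, 1, 1); (0, 0, 0, 0, 2, 0); (1, 1, 1, 0, 0, 0); (0, 1, 0, 0, 0, 0); (0, 0, 3, 0, 0, 0))


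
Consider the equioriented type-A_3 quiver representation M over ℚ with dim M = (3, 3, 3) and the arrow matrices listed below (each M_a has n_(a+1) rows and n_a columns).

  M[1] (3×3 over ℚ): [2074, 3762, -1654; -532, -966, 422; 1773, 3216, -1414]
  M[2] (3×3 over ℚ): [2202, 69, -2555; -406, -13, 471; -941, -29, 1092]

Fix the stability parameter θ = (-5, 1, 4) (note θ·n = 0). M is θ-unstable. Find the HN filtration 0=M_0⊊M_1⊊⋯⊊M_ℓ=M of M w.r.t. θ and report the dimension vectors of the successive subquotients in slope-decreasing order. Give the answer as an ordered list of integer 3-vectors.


Barcode: M ≅ I[1,1], I[1,2], I[1,3], I[2,3], I[3,3]. HN layers by μ_θ (3 steps, strictly decreasing):
  μ^(1)=4; μ^(2)=1; μ^(3)=-5

((0, 0, 3); (0, 3, 0); (3, 0, 0))


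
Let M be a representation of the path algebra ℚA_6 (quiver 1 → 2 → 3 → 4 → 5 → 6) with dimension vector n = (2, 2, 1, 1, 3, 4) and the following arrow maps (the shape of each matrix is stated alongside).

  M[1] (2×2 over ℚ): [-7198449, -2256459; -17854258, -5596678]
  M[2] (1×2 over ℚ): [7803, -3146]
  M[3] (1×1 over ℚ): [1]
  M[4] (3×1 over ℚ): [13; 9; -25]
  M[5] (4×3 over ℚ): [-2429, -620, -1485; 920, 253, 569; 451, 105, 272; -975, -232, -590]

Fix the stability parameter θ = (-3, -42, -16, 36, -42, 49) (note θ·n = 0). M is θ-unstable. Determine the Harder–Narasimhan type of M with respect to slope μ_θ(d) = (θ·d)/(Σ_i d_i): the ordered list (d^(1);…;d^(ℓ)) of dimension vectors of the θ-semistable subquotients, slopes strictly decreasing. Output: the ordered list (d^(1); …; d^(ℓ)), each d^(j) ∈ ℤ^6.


Via rank(M_{q-1}∘⋯∘M_p): M ≅ I[1,1], I[1,6], I[2,2], I[5,6]^2, I[6,6].
μ_θ-semistable layers: μ^(1)=49; μ^(2)=-3; μ^(3)=-16; μ^(4)=-45/2; μ^(5)=-42

((0, 0, 0, 0, 0, 4); (1, 0, 0, 1, 1, 0); (0, 0, 1, 0, 0, 0); (1, 1, 0, 0, 0, 0); (0, 1, 0, 0, 2, 0))


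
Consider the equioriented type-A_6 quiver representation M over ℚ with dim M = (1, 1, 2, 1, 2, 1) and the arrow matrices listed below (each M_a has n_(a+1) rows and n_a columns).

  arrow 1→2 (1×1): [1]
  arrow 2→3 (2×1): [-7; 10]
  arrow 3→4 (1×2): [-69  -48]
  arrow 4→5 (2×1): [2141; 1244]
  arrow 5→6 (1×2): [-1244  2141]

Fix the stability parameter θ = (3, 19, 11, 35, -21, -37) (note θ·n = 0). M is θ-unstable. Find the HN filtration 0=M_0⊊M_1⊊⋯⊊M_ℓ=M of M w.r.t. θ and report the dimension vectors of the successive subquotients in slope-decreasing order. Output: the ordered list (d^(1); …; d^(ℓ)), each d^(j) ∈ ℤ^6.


Interval decomposition of M: I[1,5], I[3,3], I[5,6].
HN type (ℓ=3): μ^(1)=11; μ^(2)=3; μ^(3)=-29

((0, 1, 2, 1, 1, 0); (1, 0, 0, 0, 0, 0); (0, 0, 0, 0, 1, 1))


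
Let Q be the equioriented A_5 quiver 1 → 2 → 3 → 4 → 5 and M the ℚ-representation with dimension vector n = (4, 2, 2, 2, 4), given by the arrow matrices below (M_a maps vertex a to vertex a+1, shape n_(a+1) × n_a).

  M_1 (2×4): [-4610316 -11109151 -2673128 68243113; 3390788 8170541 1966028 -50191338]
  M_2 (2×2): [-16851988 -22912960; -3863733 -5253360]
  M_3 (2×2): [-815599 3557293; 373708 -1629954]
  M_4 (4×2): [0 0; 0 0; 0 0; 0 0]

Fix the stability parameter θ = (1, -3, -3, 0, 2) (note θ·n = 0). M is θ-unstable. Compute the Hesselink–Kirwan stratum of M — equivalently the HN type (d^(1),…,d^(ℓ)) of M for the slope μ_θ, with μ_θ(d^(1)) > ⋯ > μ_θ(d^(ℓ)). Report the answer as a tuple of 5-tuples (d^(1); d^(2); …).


Via rank(M_{q-1}∘⋯∘M_p): M ≅ I[1,1]^2, I[1,2], I[1,4], I[3,4], I[5,5]^4.
μ_θ-semistable layers: μ^(1)=2; μ^(2)=1; μ^(3)=0; μ^(4)=-1; μ^(5)=-5/3; μ^(6)=-3

((0, 0, 0, 0, 4); (2, 0, 0, 0, 0); (0, 0, 0, 2, 0); (1, 1, 0, 0, 0); (1, 1, 1, 0, 0); (0, 0, 1, 0, 0))


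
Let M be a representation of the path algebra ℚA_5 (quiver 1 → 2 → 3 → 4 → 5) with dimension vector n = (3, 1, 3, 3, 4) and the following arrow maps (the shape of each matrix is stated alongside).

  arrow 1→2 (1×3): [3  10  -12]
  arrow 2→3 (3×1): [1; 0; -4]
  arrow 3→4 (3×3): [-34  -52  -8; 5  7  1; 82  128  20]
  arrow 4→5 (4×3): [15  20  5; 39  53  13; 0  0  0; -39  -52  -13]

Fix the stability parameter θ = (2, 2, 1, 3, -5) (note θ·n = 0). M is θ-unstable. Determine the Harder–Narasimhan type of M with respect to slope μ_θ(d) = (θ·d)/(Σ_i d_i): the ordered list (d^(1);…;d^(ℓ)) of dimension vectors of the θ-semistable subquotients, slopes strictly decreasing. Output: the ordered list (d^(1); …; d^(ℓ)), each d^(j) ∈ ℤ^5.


Barcode: M ≅ I[1,1]^2, I[1,5], I[3,3], I[3,4], I[4,5], I[5,5]^2. HN layers by μ_θ (6 steps, strictly decreasing):
  μ^(1)=3; μ^(2)=2; μ^(3)=1; μ^(4)=3/5; μ^(5)=-1; μ^(6)=-5

((0, 0, 0, 1, 0); (2, 0, 0, 0, 0); (0, 0, 2, 0, 0); (1, 1, 1, 1, 1); (0, 0, 0, 1, 1); (0, 0, 0, 0, 2))


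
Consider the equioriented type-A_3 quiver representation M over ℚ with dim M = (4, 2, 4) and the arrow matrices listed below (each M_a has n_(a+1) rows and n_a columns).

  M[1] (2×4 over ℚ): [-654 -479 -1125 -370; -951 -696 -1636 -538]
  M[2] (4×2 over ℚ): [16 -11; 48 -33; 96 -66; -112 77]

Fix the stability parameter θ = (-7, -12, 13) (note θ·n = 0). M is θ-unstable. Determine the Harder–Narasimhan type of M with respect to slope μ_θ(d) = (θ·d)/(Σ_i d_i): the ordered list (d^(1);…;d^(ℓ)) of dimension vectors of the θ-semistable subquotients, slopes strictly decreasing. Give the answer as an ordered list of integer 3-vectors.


Interval decomposition of M: I[1,1]^2, I[1,2], I[1,3], I[3,3]^3.
HN type (ℓ=3): μ^(1)=13; μ^(2)=-7; μ^(3)=-19/2

((0, 0, 4); (2, 0, 0); (2, 2, 0))


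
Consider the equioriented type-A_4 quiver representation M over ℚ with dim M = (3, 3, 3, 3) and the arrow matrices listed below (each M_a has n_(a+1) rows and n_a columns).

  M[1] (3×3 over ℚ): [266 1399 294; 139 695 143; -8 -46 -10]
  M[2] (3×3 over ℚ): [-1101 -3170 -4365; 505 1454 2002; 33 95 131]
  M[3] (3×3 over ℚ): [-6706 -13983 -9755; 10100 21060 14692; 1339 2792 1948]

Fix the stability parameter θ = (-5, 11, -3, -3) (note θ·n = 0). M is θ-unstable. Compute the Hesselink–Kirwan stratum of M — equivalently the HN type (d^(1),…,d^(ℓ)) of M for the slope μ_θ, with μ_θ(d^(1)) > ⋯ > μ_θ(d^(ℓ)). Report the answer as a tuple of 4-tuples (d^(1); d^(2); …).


Via rank(M_{q-1}∘⋯∘M_p): M ≅ I[1,3], I[1,4]^2, I[4,4].
μ_θ-semistable layers: μ^(1)=4; μ^(2)=5/3; μ^(3)=-3; μ^(4)=-5

((0, 1, 1, 0); (0, 2, 2, 2); (0, 0, 0, 1); (3, 0, 0, 0))
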